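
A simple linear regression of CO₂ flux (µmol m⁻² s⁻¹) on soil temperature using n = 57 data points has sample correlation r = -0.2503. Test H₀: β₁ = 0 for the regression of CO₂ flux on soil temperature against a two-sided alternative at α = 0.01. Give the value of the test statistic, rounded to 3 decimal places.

t = -1.917

t = r·√(n − 2)/√(1 − r²) = -0.2503·√55/√0.93735 = -1.917.
df = n − 2 = 55.
Two-sided p ≈ 0.0604, which is ≥ 0.01, so fail to reject H₀.
The data do not give significant evidence of a linear association between soil temperature and CO₂ flux.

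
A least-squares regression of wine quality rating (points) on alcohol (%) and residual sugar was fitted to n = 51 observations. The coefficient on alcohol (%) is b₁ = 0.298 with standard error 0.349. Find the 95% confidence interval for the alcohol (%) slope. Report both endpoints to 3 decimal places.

(-0.404, 1.000)

df = n − k − 1 = 51 − 2 − 1 = 48.
t* = t_{0.025, 48} = 2.010635.
Margin = t* × SE = 2.010635 × 0.349 = 0.70171.
CI: 0.298 ± 0.70171 → (-0.404, 1.000).
With 95% confidence, each one-unit increase in alcohol (%) is associated with a change of between -0.404 and 1.000 points in wine quality rating, holding the other predictors fixed.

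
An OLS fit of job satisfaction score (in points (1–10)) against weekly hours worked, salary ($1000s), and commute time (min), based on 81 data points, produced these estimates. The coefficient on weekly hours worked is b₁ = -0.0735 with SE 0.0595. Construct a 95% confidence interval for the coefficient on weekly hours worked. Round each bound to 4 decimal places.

(-0.1920, 0.0450)

df = n − k − 1 = 81 − 3 − 1 = 77.
t* = t_{0.025, 77} = 1.991254.
Margin = t* × SE = 1.991254 × 0.0595 = 0.118480.
CI: -0.0735 ± 0.118480 → (-0.1920, 0.0450).
With 95% confidence, each one-unit increase in weekly hours worked is associated with a change of between -0.1920 and 0.0450 points (1–10) in job satisfaction score, holding the other predictors fixed.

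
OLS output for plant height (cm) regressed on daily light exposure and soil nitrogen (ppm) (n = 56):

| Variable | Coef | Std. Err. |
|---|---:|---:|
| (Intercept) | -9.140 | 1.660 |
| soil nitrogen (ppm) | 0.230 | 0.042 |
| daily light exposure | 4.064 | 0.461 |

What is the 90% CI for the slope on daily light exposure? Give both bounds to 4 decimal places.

Read off: b = 4.064, SE = 0.461 for daily light exposure.
df = n − k − 1 = 56 − 2 − 1 = 53.
t* = t_{0.05, 53} = 1.674116.
Margin = t* × SE = 1.674116 × 0.461 = 0.771768.
CI: 4.064 ± 0.771768 → (3.2922, 4.8358).

(3.2922, 4.8358)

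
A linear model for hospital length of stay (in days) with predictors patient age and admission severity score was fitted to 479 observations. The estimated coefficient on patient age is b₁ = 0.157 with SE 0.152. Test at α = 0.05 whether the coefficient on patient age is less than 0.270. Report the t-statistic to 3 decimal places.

H₀: β₁ = 0.270 vs H₁: β₁ < 0.270.
t = (b₁ − β₁⁰)/SE = (0.157 − 0.270) / 0.152 = -0.743.
df = n − k − 1 = 479 − 2 − 1 = 476.
One-sided p ≈ 0.2288, which is ≥ 0.05, so fail to reject H₀.
The data do not give significant evidence that the true slope on patient age is below 0.270 days per unit, holding the other predictors fixed.

t = -0.743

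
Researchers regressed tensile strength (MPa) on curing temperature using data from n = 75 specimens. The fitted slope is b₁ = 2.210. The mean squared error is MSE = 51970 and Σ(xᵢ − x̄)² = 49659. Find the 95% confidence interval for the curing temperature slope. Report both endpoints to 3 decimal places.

SE(b₁) = √(MSE/Sₓₓ) = √(51970/49659) = 1.023.
df = n − 2 = 73.
t* = t_{0.025, 73} = 1.992997.
Margin = t* × SE = 1.992997 × 1.023 = 2.03884.
CI: 2.210 ± 2.03884 → (0.171, 4.249).
With 95% confidence, each one-unit increase in curing temperature is associated with a change of between 0.171 and 4.249 MPa in tensile strength.

(0.171, 4.249)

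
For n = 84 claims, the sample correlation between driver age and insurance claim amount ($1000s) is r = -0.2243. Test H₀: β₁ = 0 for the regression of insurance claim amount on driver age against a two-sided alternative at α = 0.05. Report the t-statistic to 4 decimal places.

t = r·√(n − 2)/√(1 − r²) = -0.2243·√82/√0.94969 = -2.0842.
df = n − 2 = 82.
Two-sided p ≈ 0.0403, which is < 0.05, so reject H₀.
There is evidence of a linear association between driver age and insurance claim amount.

t = -2.0842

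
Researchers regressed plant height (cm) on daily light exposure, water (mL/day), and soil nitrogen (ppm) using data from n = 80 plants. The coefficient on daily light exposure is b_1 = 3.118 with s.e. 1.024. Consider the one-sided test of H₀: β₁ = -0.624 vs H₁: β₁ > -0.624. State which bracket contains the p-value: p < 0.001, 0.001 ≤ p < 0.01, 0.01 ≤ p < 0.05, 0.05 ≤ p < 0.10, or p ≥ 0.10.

p < 0.001

t = (3.118 − (-0.624)) / 1.024 = 3.654.
df = n − k − 1 = 80 − 3 − 1 = 76.
One-sided p = P(T_{76} > t) ≈ 0.0002.
So p < 0.001.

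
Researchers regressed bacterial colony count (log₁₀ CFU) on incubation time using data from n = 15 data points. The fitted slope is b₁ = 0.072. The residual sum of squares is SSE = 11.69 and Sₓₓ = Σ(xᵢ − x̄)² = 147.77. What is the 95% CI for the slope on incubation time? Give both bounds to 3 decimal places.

MSE = SSE/(n − 2) = 11.69/13 = 0.899231.
SE(b₁) = √(MSE/Sₓₓ) = √(0.899231/147.77) = 0.0780086.
df = n − 2 = 13.
t* = t_{0.025, 13} = 2.160369.
Margin = t* × SE = 2.160369 × 0.0780086 = 0.16853.
CI: 0.072 ± 0.16853 → (-0.097, 0.241).
With 95% confidence, each one-unit increase in incubation time is associated with a change of between -0.097 and 0.241 log₁₀ CFU in bacterial colony count.

(-0.097, 0.241)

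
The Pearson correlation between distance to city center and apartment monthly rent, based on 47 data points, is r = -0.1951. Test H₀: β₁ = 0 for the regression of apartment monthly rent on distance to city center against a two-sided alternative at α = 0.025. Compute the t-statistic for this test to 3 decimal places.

t = r·√(n − 2)/√(1 − r²) = -0.1951·√45/√0.961936 = -1.334.
df = n − 2 = 45.
Two-sided p ≈ 0.1888, which is ≥ 0.025, so fail to reject H₀.
The data do not give significant evidence of a linear association between distance to city center and apartment monthly rent.

t = -1.334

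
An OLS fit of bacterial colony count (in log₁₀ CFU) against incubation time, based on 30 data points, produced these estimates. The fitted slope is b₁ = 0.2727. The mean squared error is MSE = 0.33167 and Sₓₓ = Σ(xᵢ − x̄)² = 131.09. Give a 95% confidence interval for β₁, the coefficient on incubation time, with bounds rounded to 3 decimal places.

(0.170, 0.376)

SE(b₁) = √(MSE/Sₓₓ) = √(0.33167/131.09) = 0.0503.
df = n − 2 = 28.
t* = t_{0.025, 28} = 2.048407.
Margin = t* × SE = 2.048407 × 0.0503 = 0.10303.
CI: 0.2727 ± 0.10303 → (0.170, 0.376).
With 95% confidence, each one-unit increase in incubation time is associated with a change of between 0.170 and 0.376 log₁₀ CFU in bacterial colony count.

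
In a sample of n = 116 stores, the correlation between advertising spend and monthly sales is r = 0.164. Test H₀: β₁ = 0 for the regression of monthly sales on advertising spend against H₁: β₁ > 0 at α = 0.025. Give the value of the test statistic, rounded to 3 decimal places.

t = 1.775

t = r·√(n − 2)/√(1 − r²) = 0.164·√114/√0.973104 = 1.775.
df = n − 2 = 114.
One-sided p ≈ 0.0393, which is ≥ 0.025, so fail to reject H₀.
The data do not give significant evidence of a linear association between advertising spend and monthly sales.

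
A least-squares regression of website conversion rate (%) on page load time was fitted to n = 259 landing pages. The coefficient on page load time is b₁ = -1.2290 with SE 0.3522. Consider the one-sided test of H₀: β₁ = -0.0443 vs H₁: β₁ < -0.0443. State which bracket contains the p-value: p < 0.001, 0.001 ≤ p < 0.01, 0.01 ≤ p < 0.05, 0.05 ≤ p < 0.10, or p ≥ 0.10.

t = (-1.2290 − (-0.0443)) / 0.3522 = -3.364.
df = n − 2 = 259 − 2 = 257.
One-sided p = P(T_{257} < t) ≈ 0.0004.
So p < 0.001.

p < 0.001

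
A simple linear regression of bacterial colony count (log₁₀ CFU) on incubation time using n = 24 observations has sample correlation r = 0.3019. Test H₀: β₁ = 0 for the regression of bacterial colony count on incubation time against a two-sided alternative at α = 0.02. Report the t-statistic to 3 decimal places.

t = r·√(n − 2)/√(1 − r²) = 0.3019·√22/√0.908856 = 1.485.
df = n − 2 = 22.
Two-sided p ≈ 0.1516, which is ≥ 0.02, so fail to reject H₀.
The data do not give significant evidence of a linear association between incubation time and bacterial colony count.

t = 1.485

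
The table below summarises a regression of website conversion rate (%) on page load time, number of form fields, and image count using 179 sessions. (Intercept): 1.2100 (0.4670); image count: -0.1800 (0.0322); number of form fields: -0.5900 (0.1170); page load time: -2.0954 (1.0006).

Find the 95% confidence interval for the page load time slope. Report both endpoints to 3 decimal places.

(-4.070, -0.121)

Read off: b = -2.0954, SE = 1.0006 for page load time.
df = n − k − 1 = 179 − 3 − 1 = 175.
t* = t_{0.025, 175} = 1.973612.
Margin = t* × SE = 1.973612 × 1.0006 = 1.97480.
CI: -2.0954 ± 1.97480 → (-4.070, -0.121).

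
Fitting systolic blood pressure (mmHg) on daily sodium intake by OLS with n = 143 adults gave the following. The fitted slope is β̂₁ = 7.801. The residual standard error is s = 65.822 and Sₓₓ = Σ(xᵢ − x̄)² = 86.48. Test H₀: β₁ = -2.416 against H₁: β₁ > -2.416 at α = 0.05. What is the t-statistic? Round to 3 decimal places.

t = 1.443

SE(β̂₁) = s/√Sₓₓ = 65.822/√86.48 = 7.07804.
t = (7.801 − (-2.416)) / 7.07804 = 1.443.
df = n − 2 = 141.
One-sided p ≈ 0.0756, which is ≥ 0.05, so fail to reject H₀.
The data do not give significant evidence that the true slope on daily sodium intake exceeds -2.416 mmHg per unit.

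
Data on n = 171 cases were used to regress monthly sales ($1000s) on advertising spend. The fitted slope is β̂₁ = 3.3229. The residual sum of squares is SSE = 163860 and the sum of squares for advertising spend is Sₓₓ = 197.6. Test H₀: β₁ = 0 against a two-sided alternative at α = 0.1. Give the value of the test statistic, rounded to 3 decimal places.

MSE = SSE/(n − 2) = 163860/169 = 969.586.
SE(β̂₁) = √(MSE/Sₓₓ) = √(969.586/197.6) = 2.21513.
t = 3.3229 / 2.21513 = 1.500.
df = n − 2 = 169.
Two-sided p ≈ 0.1355, which is ≥ 0.1, so fail to reject H₀.
The data do not give significant evidence of an association between advertising spend and monthly sales.

t = 1.500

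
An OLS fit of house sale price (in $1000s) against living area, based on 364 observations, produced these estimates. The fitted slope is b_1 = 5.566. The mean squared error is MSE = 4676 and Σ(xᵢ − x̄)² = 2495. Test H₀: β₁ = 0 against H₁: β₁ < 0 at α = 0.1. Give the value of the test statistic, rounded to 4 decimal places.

SE(b_1) = √(MSE/Sₓₓ) = √(4676/2495) = 1.369.
t = 5.566 / 1.369 = 4.0658.
df = n − 2 = 362.
One-sided p ≈ 1.0000, which is ≥ 0.1, so fail to reject H₀.
The data do not give significant evidence that the true slope on living area is negative.

t = 4.0658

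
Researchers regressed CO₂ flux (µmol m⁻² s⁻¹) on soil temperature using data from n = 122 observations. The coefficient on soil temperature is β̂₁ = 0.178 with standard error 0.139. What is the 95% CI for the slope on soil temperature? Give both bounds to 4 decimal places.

df = n − 2 = 122 − 2 = 120.
t* = t_{0.025, 120} = 1.97993.
Margin = t* × SE = 1.97993 × 0.139 = 0.275210.
CI: 0.178 ± 0.275210 → (-0.0972, 0.4532).
With 95% confidence, each one-unit increase in soil temperature is associated with a change of between -0.0972 and 0.4532 µmol m⁻² s⁻¹ in CO₂ flux.

(-0.0972, 0.4532)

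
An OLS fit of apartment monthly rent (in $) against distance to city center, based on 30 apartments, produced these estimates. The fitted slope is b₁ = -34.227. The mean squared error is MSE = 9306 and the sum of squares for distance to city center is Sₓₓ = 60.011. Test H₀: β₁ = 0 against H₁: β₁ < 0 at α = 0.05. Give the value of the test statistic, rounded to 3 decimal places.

t = -2.749

SE(b₁) = √(MSE/Sₓₓ) = √(9306/60.011) = 12.4528.
t = -34.227 / 12.4528 = -2.749.
df = n − 2 = 28.
One-sided p ≈ 0.0052, which is < 0.05, so reject H₀.
There is evidence that the true slope on distance to city center is negative.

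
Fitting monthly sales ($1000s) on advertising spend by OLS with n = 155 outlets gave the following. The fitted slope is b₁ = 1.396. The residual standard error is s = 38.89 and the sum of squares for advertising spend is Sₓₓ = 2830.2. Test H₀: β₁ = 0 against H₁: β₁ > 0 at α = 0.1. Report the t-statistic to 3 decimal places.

t = 1.910

SE(b₁) = s/√Sₓₓ = 38.89/√2830.2 = 0.73102.
t = 1.396 / 0.73102 = 1.910.
df = n − 2 = 153.
One-sided p ≈ 0.0290, which is < 0.1, so reject H₀.
There is evidence that the true slope on advertising spend is positive.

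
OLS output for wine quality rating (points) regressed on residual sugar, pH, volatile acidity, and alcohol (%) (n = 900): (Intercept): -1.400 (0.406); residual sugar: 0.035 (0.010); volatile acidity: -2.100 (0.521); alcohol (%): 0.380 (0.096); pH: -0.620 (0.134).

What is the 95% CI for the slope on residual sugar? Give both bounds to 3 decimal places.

(0.015, 0.055)

Read off: b = 0.035, SE = 0.010 for residual sugar.
df = n − k − 1 = 900 − 4 − 1 = 895.
t* = t_{0.025, 895} = 1.962618.
Margin = t* × SE = 1.962618 × 0.010 = 0.01963.
CI: 0.035 ± 0.01963 → (0.015, 0.055).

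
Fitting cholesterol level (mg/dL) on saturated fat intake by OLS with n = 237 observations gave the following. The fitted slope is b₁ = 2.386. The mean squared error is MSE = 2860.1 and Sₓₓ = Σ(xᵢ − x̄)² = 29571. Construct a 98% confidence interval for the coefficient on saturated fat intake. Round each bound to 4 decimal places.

(1.6575, 3.1145)

SE(b₁) = √(MSE/Sₓₓ) = √(2860.1/29571) = 0.310998.
df = n − 2 = 235.
t* = t_{0.01, 235} = 2.34232.
Margin = t* × SE = 2.34232 × 0.310998 = 0.728457.
CI: 2.386 ± 0.728457 → (1.6575, 3.1145).
With 98% confidence, each one-unit increase in saturated fat intake is associated with a change of between 1.6575 and 3.1145 mg/dL in cholesterol level.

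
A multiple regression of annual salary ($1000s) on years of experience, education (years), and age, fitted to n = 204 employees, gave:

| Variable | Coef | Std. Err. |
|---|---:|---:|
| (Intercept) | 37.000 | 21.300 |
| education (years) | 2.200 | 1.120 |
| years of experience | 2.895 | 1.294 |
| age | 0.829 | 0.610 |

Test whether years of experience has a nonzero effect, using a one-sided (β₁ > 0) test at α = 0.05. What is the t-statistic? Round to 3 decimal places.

t = 2.237

Read off: b = 2.895, SE = 1.294 for years of experience.
H₀: β₁ = 0 vs H₁: β₁ > 0.
t = 2.895 / 1.294 = 2.237.
df = n − k − 1 = 204 − 3 − 1 = 200.
One-sided p ≈ 0.0132, which is < 0.05, so reject H₀.
There is evidence that the true slope on years of experience is positive, holding the other predictors fixed.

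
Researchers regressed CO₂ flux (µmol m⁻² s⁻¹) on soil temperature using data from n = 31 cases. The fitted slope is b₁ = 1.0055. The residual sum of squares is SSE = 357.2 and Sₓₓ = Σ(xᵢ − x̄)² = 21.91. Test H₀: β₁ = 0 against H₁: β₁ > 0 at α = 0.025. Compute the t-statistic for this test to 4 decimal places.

MSE = SSE/(n − 2) = 357.2/29 = 12.3172.
SE(b₁) = √(MSE/Sₓₓ) = √(12.3172/21.91) = 0.749783.
t = 1.0055 / 0.749783 = 1.3411.
df = n − 2 = 29.
One-sided p ≈ 0.0952, which is ≥ 0.025, so fail to reject H₀.
The data do not give significant evidence that the true slope on soil temperature is positive.

t = 1.3411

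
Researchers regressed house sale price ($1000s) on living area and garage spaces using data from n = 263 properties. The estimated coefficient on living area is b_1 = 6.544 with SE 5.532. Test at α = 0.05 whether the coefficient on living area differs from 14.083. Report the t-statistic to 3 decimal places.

t = -1.363

H₀: β₁ = 14.083 vs H₁: β₁ ≠ 14.083.
t = (b_1 − β₁⁰)/SE = (6.544 − 14.083) / 5.532 = -1.363.
df = n − k − 1 = 263 − 2 − 1 = 260.
Two-sided p ≈ 0.1741, which is ≥ 0.05, so fail to reject H₀.
The data are consistent with a true slope of 14.083 $1000s per unit of living area, holding the other predictors fixed.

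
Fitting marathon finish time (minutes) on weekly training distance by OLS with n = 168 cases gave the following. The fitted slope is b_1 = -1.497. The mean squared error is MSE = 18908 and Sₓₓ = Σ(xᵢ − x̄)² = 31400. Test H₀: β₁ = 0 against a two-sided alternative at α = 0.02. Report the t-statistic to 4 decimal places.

t = -1.9291

SE(b_1) = √(MSE/Sₓₓ) = √(18908/31400) = 0.775993.
t = -1.497 / 0.775993 = -1.9291.
df = n − 2 = 166.
Two-sided p ≈ 0.0554, which is ≥ 0.02, so fail to reject H₀.
The data do not give significant evidence of an association between weekly training distance and marathon finish time.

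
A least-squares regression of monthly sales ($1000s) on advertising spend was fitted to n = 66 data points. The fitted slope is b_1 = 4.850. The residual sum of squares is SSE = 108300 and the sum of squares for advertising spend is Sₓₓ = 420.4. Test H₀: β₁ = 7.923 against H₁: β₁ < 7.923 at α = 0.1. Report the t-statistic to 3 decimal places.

MSE = SSE/(n − 2) = 108300/64 = 1692.19.
SE(b_1) = √(MSE/Sₓₓ) = √(1692.19/420.4) = 2.00629.
t = (4.850 − 7.923) / 2.00629 = -1.532.
df = n − 2 = 64.
One-sided p ≈ 0.0653, which is < 0.1, so reject H₀.
There is evidence that the true slope on advertising spend is below 7.923 $1000s per unit.

t = -1.532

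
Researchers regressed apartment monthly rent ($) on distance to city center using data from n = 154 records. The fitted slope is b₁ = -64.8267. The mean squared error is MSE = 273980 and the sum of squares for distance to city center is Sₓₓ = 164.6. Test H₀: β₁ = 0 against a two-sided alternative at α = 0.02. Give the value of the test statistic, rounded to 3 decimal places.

t = -1.589

SE(b₁) = √(MSE/Sₓₓ) = √(273980/164.6) = 40.7985.
t = -64.8267 / 40.7985 = -1.589.
df = n − 2 = 152.
Two-sided p ≈ 0.1142, which is ≥ 0.02, so fail to reject H₀.
The data do not give significant evidence of an association between distance to city center and apartment monthly rent.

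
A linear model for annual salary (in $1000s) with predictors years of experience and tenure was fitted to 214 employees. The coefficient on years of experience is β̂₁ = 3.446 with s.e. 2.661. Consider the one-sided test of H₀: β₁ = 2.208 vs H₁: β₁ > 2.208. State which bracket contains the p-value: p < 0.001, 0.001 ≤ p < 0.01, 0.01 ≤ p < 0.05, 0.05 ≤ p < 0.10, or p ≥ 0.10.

t = (3.446 − 2.208) / 2.661 = 0.465.
df = n − k − 1 = 214 − 2 − 1 = 211.
One-sided p = P(T_{211} > t) ≈ 0.3211.
So p ≥ 0.10.

p ≥ 0.10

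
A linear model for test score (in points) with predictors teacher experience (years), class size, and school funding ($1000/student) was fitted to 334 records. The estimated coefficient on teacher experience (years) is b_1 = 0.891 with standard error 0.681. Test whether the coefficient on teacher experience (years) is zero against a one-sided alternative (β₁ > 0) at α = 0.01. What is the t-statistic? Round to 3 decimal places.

H₀: β₁ = 0 vs H₁: β₁ > 0.
t = (b_1 − β₁⁰)/SE = 0.891 / 0.681 = 1.308.
df = n − k − 1 = 334 − 3 − 1 = 330.
One-sided p ≈ 0.0958, which is ≥ 0.01, so fail to reject H₀.
The data do not give significant evidence that the true slope on teacher experience (years) is positive, holding the other predictors fixed.

t = 1.308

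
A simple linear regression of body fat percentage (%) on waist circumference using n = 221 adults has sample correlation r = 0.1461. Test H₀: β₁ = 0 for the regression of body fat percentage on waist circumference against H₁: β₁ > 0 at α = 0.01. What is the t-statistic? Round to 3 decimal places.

t = 2.186

t = r·√(n − 2)/√(1 − r²) = 0.1461·√219/√0.978655 = 2.186.
df = n − 2 = 219.
One-sided p ≈ 0.0150, which is ≥ 0.01, so fail to reject H₀.
The data do not give significant evidence of a linear association between waist circumference and body fat percentage.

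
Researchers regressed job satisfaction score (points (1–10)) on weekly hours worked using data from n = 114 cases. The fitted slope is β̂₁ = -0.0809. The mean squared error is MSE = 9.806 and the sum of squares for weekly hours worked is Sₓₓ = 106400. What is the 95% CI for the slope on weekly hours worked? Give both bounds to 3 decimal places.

SE(β̂₁) = √(MSE/Sₓₓ) = √(9.806/106400) = 0.00960009.
df = n − 2 = 112.
t* = t_{0.025, 112} = 1.981372.
Margin = t* × SE = 1.981372 × 0.00960009 = 0.01902.
CI: -0.0809 ± 0.01902 → (-0.100, -0.062).
With 95% confidence, each one-unit increase in weekly hours worked is associated with a change of between -0.100 and -0.062 points (1–10) in job satisfaction score.

(-0.100, -0.062)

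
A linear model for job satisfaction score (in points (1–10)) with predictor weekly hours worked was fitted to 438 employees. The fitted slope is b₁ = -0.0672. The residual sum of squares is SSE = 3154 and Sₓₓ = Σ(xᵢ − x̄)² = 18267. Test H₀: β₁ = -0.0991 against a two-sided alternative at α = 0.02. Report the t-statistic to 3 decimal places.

MSE = SSE/(n − 2) = 3154/436 = 7.23394.
SE(b₁) = √(MSE/Sₓₓ) = √(7.23394/18267) = 0.0199.
t = (-0.0672 − (-0.0991)) / 0.0199 = 1.603.
df = n − 2 = 436.
Two-sided p ≈ 0.1097, which is ≥ 0.02, so fail to reject H₀.
The data are consistent with a true slope of -0.0991 points (1–10) per unit of weekly hours worked.

t = 1.603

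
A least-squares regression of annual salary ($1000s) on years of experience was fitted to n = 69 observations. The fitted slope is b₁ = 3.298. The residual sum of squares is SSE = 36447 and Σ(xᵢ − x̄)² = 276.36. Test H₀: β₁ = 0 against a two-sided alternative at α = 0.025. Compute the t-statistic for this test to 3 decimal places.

MSE = SSE/(n − 2) = 36447/67 = 543.985.
SE(b₁) = √(MSE/Sₓₓ) = √(543.985/276.36) = 1.40299.
t = 3.298 / 1.40299 = 2.351.
df = n − 2 = 67.
Two-sided p ≈ 0.0217, which is < 0.025, so reject H₀.
There is evidence that years of experience is associated with annual salary.

t = 2.351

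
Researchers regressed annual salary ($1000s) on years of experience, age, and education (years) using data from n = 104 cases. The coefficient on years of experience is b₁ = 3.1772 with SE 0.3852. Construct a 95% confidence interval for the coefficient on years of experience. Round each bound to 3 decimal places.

(2.413, 3.941)

df = n − k − 1 = 104 − 3 − 1 = 100.
t* = t_{0.025, 100} = 1.983972.
Margin = t* × SE = 1.983972 × 0.3852 = 0.76423.
CI: 3.1772 ± 0.76423 → (2.413, 3.941).
With 95% confidence, each one-unit increase in years of experience is associated with a change of between 2.413 and 3.941 $1000s in annual salary, holding the other predictors fixed.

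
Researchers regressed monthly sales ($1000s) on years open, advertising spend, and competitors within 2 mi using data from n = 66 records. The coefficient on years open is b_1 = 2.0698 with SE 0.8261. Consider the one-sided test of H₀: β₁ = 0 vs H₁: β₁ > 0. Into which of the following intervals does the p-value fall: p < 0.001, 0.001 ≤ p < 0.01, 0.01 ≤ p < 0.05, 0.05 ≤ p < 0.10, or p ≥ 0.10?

t = 2.0698 / 0.8261 = 2.506.
df = n − k − 1 = 66 − 3 − 1 = 62.
One-sided p = P(T_{62} > t) ≈ 0.0074.
So 0.001 ≤ p < 0.01.

0.001 ≤ p < 0.01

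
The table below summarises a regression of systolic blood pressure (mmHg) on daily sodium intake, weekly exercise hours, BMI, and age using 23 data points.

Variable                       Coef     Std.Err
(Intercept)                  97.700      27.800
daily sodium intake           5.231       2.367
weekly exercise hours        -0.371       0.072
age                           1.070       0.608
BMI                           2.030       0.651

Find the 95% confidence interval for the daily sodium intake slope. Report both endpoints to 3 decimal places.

Read off: b = 5.231, SE = 2.367 for daily sodium intake.
df = n − k − 1 = 23 − 4 − 1 = 18.
t* = t_{0.025, 18} = 2.100922.
Margin = t* × SE = 2.100922 × 2.367 = 4.97288.
CI: 5.231 ± 4.97288 → (0.258, 10.204).

(0.258, 10.204)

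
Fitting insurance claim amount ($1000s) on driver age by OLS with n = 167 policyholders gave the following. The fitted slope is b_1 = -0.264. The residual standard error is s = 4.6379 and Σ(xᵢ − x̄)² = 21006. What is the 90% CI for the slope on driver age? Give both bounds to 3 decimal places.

SE(b_1) = s/√Sₓₓ = 4.6379/√21006 = 0.032.
df = n − 2 = 165.
t* = t_{0.05, 165} = 1.654141.
Margin = t* × SE = 1.654141 × 0.032 = 0.05293.
CI: -0.264 ± 0.05293 → (-0.317, -0.211).
With 90% confidence, each one-unit increase in driver age is associated with a change of between -0.317 and -0.211 $1000s in insurance claim amount.

(-0.317, -0.211)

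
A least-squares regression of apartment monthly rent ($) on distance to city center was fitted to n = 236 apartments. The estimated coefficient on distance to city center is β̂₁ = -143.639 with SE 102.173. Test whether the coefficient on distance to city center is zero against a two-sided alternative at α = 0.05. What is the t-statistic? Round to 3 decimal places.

t = -1.406

H₀: β₁ = 0 vs H₁: β₁ ≠ 0.
t = (β̂₁ − β₁⁰)/SE = -143.639 / 102.173 = -1.406.
df = n − 2 = 236 − 2 = 234.
Two-sided p ≈ 0.1611, which is ≥ 0.05, so fail to reject H₀.
The data do not give significant evidence of an association between distance to city center and apartment monthly rent.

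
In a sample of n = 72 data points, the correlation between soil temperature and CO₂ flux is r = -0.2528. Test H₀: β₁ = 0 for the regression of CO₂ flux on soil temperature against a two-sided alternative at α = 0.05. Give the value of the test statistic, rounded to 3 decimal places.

t = r·√(n − 2)/√(1 − r²) = -0.2528·√70/√0.936092 = -2.186.
df = n − 2 = 70.
Two-sided p ≈ 0.0322, which is < 0.05, so reject H₀.
There is evidence of a linear association between soil temperature and CO₂ flux.

t = -2.186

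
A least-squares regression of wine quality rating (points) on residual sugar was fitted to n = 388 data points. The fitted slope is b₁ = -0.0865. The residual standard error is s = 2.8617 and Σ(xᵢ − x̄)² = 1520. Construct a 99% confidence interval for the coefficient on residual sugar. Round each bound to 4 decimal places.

(-0.2765, 0.1035)

SE(b₁) = s/√Sₓₓ = 2.8617/√1520 = 0.0734011.
df = n − 2 = 386.
t* = t_{0.005, 386} = 2.588626.
Margin = t* × SE = 2.588626 × 0.0734011 = 0.190008.
CI: -0.0865 ± 0.190008 → (-0.2765, 0.1035).
With 99% confidence, each one-unit increase in residual sugar is associated with a change of between -0.2765 and 0.1035 points in wine quality rating.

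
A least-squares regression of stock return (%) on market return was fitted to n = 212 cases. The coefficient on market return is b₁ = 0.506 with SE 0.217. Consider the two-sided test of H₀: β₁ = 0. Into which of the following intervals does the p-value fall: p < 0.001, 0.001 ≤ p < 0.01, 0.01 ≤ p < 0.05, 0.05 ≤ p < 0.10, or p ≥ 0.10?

0.01 ≤ p < 0.05

t = 0.506 / 0.217 = 2.332.
df = n − 2 = 212 − 2 = 210.
Two-sided p = 2·P(T_{210} > |t|) ≈ 0.0207.
So 0.01 ≤ p < 0.05.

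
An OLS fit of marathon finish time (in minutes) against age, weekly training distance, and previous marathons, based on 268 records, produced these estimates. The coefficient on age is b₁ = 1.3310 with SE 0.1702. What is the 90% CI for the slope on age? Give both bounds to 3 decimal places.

df = n − k − 1 = 268 − 3 − 1 = 264.
t* = t_{0.05, 264} = 1.650646.
Margin = t* × SE = 1.650646 × 0.1702 = 0.28094.
CI: 1.3310 ± 0.28094 → (1.050, 1.612).
With 90% confidence, each one-unit increase in age is associated with a change of between 1.050 and 1.612 minutes in marathon finish time, holding the other predictors fixed.

(1.050, 1.612)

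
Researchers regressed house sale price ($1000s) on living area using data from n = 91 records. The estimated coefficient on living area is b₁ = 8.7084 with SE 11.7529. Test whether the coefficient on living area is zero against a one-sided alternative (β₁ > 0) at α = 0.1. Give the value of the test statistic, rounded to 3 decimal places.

t = 0.741

H₀: β₁ = 0 vs H₁: β₁ > 0.
t = (b₁ − β₁⁰)/SE = 8.7084 / 11.7529 = 0.741.
df = n − 2 = 91 − 2 = 89.
One-sided p ≈ 0.2303, which is ≥ 0.1, so fail to reject H₀.
The data do not give significant evidence that the true slope on living area is positive.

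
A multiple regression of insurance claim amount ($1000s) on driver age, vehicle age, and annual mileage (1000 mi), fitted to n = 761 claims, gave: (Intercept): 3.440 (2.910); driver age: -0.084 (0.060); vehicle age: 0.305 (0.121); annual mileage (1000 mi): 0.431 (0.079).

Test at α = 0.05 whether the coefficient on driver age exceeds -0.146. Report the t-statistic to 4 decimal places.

t = 1.0333

Read off: b = -0.084, SE = 0.060 for driver age.
H₀: β₁ = -0.146 vs H₁: β₁ > -0.146.
t = (-0.084 − (-0.146)) / 0.060 = 1.0333.
df = n − k − 1 = 761 − 3 − 1 = 757.
One-sided p ≈ 0.1509, which is ≥ 0.05, so fail to reject H₀.
The data do not give significant evidence that the true slope on driver age exceeds -0.146 $1000s per unit, holding the other predictors fixed.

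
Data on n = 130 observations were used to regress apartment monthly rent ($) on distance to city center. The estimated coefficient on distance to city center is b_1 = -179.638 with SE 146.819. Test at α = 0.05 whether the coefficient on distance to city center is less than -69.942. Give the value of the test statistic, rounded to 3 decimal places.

H₀: β₁ = -69.942 vs H₁: β₁ < -69.942.
t = (b_1 − β₁⁰)/SE = (-179.638 − (-69.942)) / 146.819 = -0.747.
df = n − 2 = 130 − 2 = 128.
One-sided p ≈ 0.2282, which is ≥ 0.05, so fail to reject H₀.
The data do not give significant evidence that the true slope on distance to city center is below -69.942 $ per unit.

t = -0.747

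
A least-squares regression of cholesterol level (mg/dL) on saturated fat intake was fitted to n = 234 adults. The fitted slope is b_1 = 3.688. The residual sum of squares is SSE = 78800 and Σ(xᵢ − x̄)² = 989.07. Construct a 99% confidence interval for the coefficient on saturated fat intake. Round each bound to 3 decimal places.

MSE = SSE/(n − 2) = 78800/232 = 339.655.
SE(b_1) = √(MSE/Sₓₓ) = √(339.655/989.07) = 0.586011.
df = n − 2 = 232.
t* = t_{0.005, 232} = 2.597186.
Margin = t* × SE = 2.597186 × 0.586011 = 1.52198.
CI: 3.688 ± 1.52198 → (2.166, 5.210).
With 99% confidence, each one-unit increase in saturated fat intake is associated with a change of between 2.166 and 5.210 mg/dL in cholesterol level.

(2.166, 5.210)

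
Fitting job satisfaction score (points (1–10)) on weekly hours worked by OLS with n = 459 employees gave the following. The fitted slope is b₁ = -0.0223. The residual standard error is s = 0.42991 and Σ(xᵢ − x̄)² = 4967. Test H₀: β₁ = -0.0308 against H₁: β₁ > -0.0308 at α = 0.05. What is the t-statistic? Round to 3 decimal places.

SE(b₁) = s/√Sₓₓ = 0.42991/√4967 = 0.00610001.
t = (-0.0223 − (-0.0308)) / 0.00610001 = 1.393.
df = n − 2 = 457.
One-sided p ≈ 0.0821, which is ≥ 0.05, so fail to reject H₀.
The data do not give significant evidence that the true slope on weekly hours worked exceeds -0.0308 points (1–10) per unit.

t = 1.393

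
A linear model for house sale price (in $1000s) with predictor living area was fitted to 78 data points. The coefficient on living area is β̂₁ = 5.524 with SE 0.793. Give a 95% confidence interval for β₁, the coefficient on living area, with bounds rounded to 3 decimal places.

df = n − 2 = 78 − 2 = 76.
t* = t_{0.025, 76} = 1.991673.
Margin = t* × SE = 1.991673 × 0.793 = 1.57940.
CI: 5.524 ± 1.57940 → (3.945, 7.103).
With 95% confidence, each one-unit increase in living area is associated with a change of between 3.945 and 7.103 $1000s in house sale price.

(3.945, 7.103)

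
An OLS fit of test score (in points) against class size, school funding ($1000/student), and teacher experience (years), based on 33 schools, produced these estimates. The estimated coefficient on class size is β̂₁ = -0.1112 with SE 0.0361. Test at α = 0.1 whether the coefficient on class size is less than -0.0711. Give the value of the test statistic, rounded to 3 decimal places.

t = -1.111

H₀: β₁ = -0.0711 vs H₁: β₁ < -0.0711.
t = (β̂₁ − β₁⁰)/SE = (-0.1112 − (-0.0711)) / 0.0361 = -1.111.
df = n − k − 1 = 33 − 3 − 1 = 29.
One-sided p ≈ 0.1379, which is ≥ 0.1, so fail to reject H₀.
The data do not give significant evidence that the true slope on class size is below -0.0711 points per unit, holding the other predictors fixed.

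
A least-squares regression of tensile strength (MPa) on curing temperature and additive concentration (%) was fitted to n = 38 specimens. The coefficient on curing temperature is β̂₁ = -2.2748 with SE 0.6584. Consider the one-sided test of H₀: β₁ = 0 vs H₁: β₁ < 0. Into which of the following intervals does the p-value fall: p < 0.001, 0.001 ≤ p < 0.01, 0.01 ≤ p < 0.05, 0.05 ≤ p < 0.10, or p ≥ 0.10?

p < 0.001

t = -2.2748 / 0.6584 = -3.455.
df = n − k − 1 = 38 − 2 − 1 = 35.
One-sided p = P(T_{35} < t) ≈ 0.0007.
So p < 0.001.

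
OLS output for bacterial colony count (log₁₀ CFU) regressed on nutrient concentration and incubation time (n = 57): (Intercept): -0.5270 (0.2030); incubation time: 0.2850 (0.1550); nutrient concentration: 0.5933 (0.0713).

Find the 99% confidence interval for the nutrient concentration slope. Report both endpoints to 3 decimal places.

(0.403, 0.784)

Read off: b = 0.5933, SE = 0.0713 for nutrient concentration.
df = n − k − 1 = 57 − 2 − 1 = 54.
t* = t_{0.005, 54} = 2.669985.
Margin = t* × SE = 2.669985 × 0.0713 = 0.19037.
CI: 0.5933 ± 0.19037 → (0.403, 0.784).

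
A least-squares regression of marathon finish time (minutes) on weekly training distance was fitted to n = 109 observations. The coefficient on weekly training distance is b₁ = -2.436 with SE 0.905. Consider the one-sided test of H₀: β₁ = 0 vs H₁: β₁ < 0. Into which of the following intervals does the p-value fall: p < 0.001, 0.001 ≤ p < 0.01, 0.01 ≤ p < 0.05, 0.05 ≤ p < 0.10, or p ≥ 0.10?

0.001 ≤ p < 0.01

t = -2.436 / 0.905 = -2.692.
df = n − 2 = 109 − 2 = 107.
One-sided p = P(T_{107} < t) ≈ 0.0041.
So 0.001 ≤ p < 0.01.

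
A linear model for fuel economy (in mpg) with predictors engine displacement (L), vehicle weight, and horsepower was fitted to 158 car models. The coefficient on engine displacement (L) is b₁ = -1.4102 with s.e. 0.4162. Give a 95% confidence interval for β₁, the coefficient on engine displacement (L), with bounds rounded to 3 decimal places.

df = n − k − 1 = 158 − 3 − 1 = 154.
t* = t_{0.025, 154} = 1.975488.
Margin = t* × SE = 1.975488 × 0.4162 = 0.82220.
CI: -1.4102 ± 0.82220 → (-2.232, -0.588).
With 95% confidence, each one-unit increase in engine displacement (L) is associated with a change of between -2.232 and -0.588 mpg in fuel economy, holding the other predictors fixed.

(-2.232, -0.588)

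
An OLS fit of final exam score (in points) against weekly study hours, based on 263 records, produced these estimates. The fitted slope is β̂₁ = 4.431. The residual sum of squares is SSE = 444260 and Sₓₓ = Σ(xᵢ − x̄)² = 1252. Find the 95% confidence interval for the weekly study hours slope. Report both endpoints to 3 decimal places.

MSE = SSE/(n − 2) = 444260/261 = 1702.15.
SE(β̂₁) = √(MSE/Sₓₓ) = √(1702.15/1252) = 1.16599.
df = n − 2 = 261.
t* = t_{0.025, 261} = 1.969095.
Margin = t* × SE = 1.969095 × 1.16599 = 2.29595.
CI: 4.431 ± 2.29595 → (2.135, 6.727).
With 95% confidence, each one-unit increase in weekly study hours is associated with a change of between 2.135 and 6.727 points in final exam score.

(2.135, 6.727)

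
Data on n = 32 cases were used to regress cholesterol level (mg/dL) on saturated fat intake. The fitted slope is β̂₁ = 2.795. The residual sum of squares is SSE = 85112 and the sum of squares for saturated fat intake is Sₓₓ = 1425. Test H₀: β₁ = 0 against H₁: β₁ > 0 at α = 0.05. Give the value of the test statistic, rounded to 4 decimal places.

t = 1.9809

MSE = SSE/(n − 2) = 85112/30 = 2837.07.
SE(β̂₁) = √(MSE/Sₓₓ) = √(2837.07/1425) = 1.411.
t = 2.795 / 1.411 = 1.9809.
df = n − 2 = 30.
One-sided p ≈ 0.0284, which is < 0.05, so reject H₀.
There is evidence that the true slope on saturated fat intake is positive.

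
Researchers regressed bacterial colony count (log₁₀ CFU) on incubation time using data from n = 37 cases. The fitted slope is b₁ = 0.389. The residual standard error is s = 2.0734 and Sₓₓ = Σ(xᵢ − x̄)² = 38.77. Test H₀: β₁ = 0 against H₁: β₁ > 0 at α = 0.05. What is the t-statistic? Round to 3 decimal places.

SE(b₁) = s/√Sₓₓ = 2.0734/√38.77 = 0.332993.
t = 0.389 / 0.332993 = 1.168.
df = n − 2 = 35.
One-sided p ≈ 0.1253, which is ≥ 0.05, so fail to reject H₀.
The data do not give significant evidence that the true slope on incubation time is positive.

t = 1.168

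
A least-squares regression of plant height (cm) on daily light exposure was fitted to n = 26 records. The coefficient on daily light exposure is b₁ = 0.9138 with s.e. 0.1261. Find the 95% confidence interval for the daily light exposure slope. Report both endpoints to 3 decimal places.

df = n − 2 = 26 − 2 = 24.
t* = t_{0.025, 24} = 2.063899.
Margin = t* × SE = 2.063899 × 0.1261 = 0.26026.
CI: 0.9138 ± 0.26026 → (0.654, 1.174).
With 95% confidence, each one-unit increase in daily light exposure is associated with a change of between 0.654 and 1.174 cm in plant height.

(0.654, 1.174)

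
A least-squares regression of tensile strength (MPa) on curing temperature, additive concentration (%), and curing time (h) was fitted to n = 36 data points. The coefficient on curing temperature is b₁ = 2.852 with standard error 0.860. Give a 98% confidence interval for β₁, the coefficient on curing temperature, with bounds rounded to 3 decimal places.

df = n − k − 1 = 36 − 3 − 1 = 32.
t* = t_{0.01, 32} = 2.448678.
Margin = t* × SE = 2.448678 × 0.860 = 2.10586.
CI: 2.852 ± 2.10586 → (0.746, 4.958).
With 98% confidence, each one-unit increase in curing temperature is associated with a change of between 0.746 and 4.958 MPa in tensile strength, holding the other predictors fixed.

(0.746, 4.958)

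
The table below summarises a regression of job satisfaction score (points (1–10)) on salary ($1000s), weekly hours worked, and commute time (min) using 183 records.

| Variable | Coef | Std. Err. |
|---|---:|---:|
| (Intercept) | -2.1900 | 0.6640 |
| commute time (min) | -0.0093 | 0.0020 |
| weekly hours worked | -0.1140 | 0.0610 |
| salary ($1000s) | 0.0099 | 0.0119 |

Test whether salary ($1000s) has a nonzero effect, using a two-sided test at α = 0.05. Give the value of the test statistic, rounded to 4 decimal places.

Read off: b = 0.0099, SE = 0.0119 for salary ($1000s).
H₀: β₁ = 0 vs H₁: β₁ ≠ 0.
t = 0.0099 / 0.0119 = 0.8319.
df = n − k − 1 = 183 − 3 − 1 = 179.
Two-sided p ≈ 0.4066, which is ≥ 0.05, so fail to reject H₀.
The data do not give significant evidence of an association between salary ($1000s) and job satisfaction score, after adjusting for the other predictors.

t = 0.8319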